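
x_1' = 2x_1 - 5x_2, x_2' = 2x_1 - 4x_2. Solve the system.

Coefficient matrix A = [[2, -5], [2, -4]].
Characteristic polynomial det(A - λI) = λ^2 + 2λ + 2 = 0.
Eigenvalues λ = -1 ± i (complex conjugate pair).
For λ=-1+i: an eigenvector is (1,1) - i(-2,-1) = (1 + 2i, 1 + i).
A real fundamental pair from Re and Im of e^((-1+i)t)v: X_1 = e^(-t)(cos(t)·(1,1) + sin(t)·(-2,-1)), X_2 = e^(-t)(sin(t)·(1,1) - cos(t)·(-2,-1)).
General solution: K_1X_1 + K_2X_2.

x_1(t) = -2K_1e^(-t)sin(t) + K_1e^(-t)cos(t) + K_2e^(-t)sin(t) + 2K_2e^(-t)cos(t), x_2(t) = -K_1e^(-t)sin(t) + K_1e^(-t)cos(t) + K_2e^(-t)sin(t) + K_2e^(-t)cos(t)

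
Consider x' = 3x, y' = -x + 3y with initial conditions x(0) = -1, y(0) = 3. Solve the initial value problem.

Coefficient matrix A = [[3, 0], [-1, 3]].
Characteristic polynomial det(A - λI) = λ^2 - 6λ + 9 = 0.
Single eigenvalue λ = 3 with algebraic multiplicity 2.
Eigenvector v = (0,-1); generalized eigenvector w with (A-λI)w=v is (1,3).
General solution: e^(3t)[C_1·v + C_2·(t·v + w)].
Applying x(0)=-1, y(0)=3 gives C_1=-6, C_2=-1.

x(t) = -e^(3t), y(t) = te^(3t) + 3e^(3t)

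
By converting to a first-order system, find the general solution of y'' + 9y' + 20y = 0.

Let x_1 = y, x_2 = y'. Then x_1' = x_2 and x_2' = -20x_1 - 9x_2.
A = [[0,1],[-20,-9]]; det(A-λI) = λ^2 + 9λ + 20.
Eigenvalues λ = -4, -5 with eigenvectors (1,-4), (1,-5).

y(t) = C_1e^(-4t) + C_2e^(-5t)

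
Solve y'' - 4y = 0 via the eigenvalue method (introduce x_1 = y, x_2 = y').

y(t) = c_1e^(-2t) + c_2e^(2t)

Let x_1 = y, x_2 = y'. Then x_1' = x_2 and x_2' = 4x_1.
A = [[0,1],[4,0]]; det(A-λI) = λ^2 - 4.
Eigenvalues λ = -2, 2 with eigenvectors (1,-2), (1,2).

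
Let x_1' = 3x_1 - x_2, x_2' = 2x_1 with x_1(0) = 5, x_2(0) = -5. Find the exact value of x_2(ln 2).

20

A = [[3,-1],[2,0]]; eigenvalues λ = 2, 1.
Eigenvectors: (-1,-1) for λ=2, (-1,-2) for λ=1.
From the initial condition, c_1 = -15, c_2 = 10.
x_2(ln 2) = (-15)(2^2)(-1) + (10)(2^1)(-2) = 20.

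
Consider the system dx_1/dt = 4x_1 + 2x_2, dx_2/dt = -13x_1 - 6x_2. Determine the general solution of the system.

x_1(t) = K_1e^(-t)sin(t) + K_1e^(-t)cos(t) + K_2e^(-t)sin(t) - K_2e^(-t)cos(t), x_2(t) = -3K_1e^(-t)sin(t) - 2K_1e^(-t)cos(t) - 2K_2e^(-t)sin(t) + 3K_2e^(-t)cos(t)

Coefficient matrix A = [[4, 2], [-13, -6]].
Characteristic polynomial det(A - λI) = λ^2 + 2λ + 2 = 0.
Eigenvalues λ = -1 ± i (complex conjugate pair).
For λ=-1+i: an eigenvector is (1,-2) - i(1,-3) = (1 - i, -2 + 3i).
A real fundamental pair from Re and Im of e^((-1+i)t)v: X_1 = e^(-t)(cos(t)·(1,-2) + sin(t)·(1,-3)), X_2 = e^(-t)(sin(t)·(1,-2) - cos(t)·(1,-3)).
General solution: K_1X_1 + K_2X_2.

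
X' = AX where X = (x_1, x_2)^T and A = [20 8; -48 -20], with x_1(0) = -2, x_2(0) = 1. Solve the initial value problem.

x_1(t) = -5e^(4t) + 3e^(-4t), x_2(t) = 10e^(4t) - 9e^(-4t)

Coefficient matrix A = [[20, 8], [-48, -20]].
Characteristic polynomial det(A - λI) = λ^2 - 16 = 0.
Eigenvalues λ = 4, -4.
For λ=4: (A-λI) row 1 is [16, 8], so an eigenvector is (1, -2).
For λ=-4: (A-λI) row 1 is [24, 8], so an eigenvector is (-1, 3).
General solution: c_1e^(4t)(1,-2) + c_2e^(-4t)(-1,3).
Applying x_1(0)=-2, x_2(0)=1 gives c_1=-5, c_2=-3.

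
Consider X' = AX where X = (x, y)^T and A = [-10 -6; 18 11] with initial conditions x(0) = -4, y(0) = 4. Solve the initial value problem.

x(t) = 4e^(2t) - 8e^(-t), y(t) = -8e^(2t) + 12e^(-t)

Coefficient matrix A = [[-10, -6], [18, 11]].
Characteristic polynomial det(A - λI) = λ^2 - λ - 2 = 0.
Eigenvalues λ = 2, -1.
For λ=2: (A-λI) row 1 is [-12, -6], so an eigenvector is (1, -2).
For λ=-1: (A-λI) row 1 is [-9, -6], so an eigenvector is (2, -3).
General solution: c_1e^(2t)(1,-2) + c_2e^(-t)(2,-3).
Applying x(0)=-4, y(0)=4 gives c_1=4, c_2=-4.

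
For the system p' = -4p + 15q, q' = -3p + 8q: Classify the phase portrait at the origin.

A = [[-4,15],[-3,8]]; det(A-λI) = λ^2 - 4λ + 13.
λ = 2 ± 3i: positive real part.

unstable spiral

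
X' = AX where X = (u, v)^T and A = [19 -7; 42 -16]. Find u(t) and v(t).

Coefficient matrix A = [[19, -7], [42, -16]].
Characteristic polynomial det(A - λI) = λ^2 - 3λ - 10 = 0.
Eigenvalues λ = 5, -2.
For λ=5: (A-λI) row 1 is [14, -7], so an eigenvector is (-1, -2).
For λ=-2: (A-λI) row 1 is [21, -7], so an eigenvector is (1, 3).
General solution: C_1e^(5t)(-1,-2) + C_2e^(-2t)(1,3).

u(t) = -C_1e^(5t) + C_2e^(-2t), v(t) = -2C_1e^(5t) + 3C_2e^(-2t)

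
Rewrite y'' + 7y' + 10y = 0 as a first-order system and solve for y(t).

Let x_1 = y, x_2 = y'. Then x_1' = x_2 and x_2' = -10x_1 - 7x_2.
A = [[0,1],[-10,-7]]; det(A-λI) = λ^2 + 7λ + 10.
Eigenvalues λ = -5, -2 with eigenvectors (1,-5), (1,-2).

y(t) = K_1e^(-5t) + K_2e^(-2t)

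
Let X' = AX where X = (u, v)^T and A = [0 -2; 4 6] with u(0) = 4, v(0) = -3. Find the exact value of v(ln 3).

117

A = [[0,-2],[4,6]]; eigenvalues λ = 2, 4.
Eigenvectors: (1,-1) for λ=2, (-1,2) for λ=4.
From the initial condition, c_1 = 5, c_2 = 1.
v(ln 3) = (5)(3^2)(-1) + (1)(3^4)(2) = 117.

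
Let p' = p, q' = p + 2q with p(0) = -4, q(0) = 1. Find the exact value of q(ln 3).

A = [[1,0],[1,2]]; eigenvalues λ = 2, 1.
Eigenvectors: (0,-1) for λ=2, (-1,1) for λ=1.
From the initial condition, c_1 = 3, c_2 = 4.
q(ln 3) = (3)(3^2)(-1) + (4)(3^1)(1) = -15.

-15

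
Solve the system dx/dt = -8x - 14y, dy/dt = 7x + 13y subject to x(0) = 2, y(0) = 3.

Coefficient matrix A = [[-8, -14], [7, 13]].
Characteristic polynomial det(A - λI) = λ^2 - 5λ - 6 = 0.
Eigenvalues λ = -1, 6.
For λ=-1: (A-λI) row 1 is [-7, -14], so an eigenvector is (2, -1).
For λ=6: (A-λI) row 1 is [-14, -14], so an eigenvector is (-1, 1).
General solution: C_1e^(-t)(2,-1) + C_2e^(6t)(-1,1).
Applying x(0)=2, y(0)=3 gives C_1=5, C_2=8.

x(t) = -8e^(6t) + 10e^(-t), y(t) = 8e^(6t) - 5e^(-t)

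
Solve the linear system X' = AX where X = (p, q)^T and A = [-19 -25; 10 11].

p(t) = -K_1e^(-4t)sin(5t) + 2K_1e^(-4t)cos(5t) + 2K_2e^(-4t)sin(5t) + K_2e^(-4t)cos(5t), q(t) = K_1e^(-4t)sin(5t) - K_1e^(-4t)cos(5t) - K_2e^(-4t)sin(5t) - K_2e^(-4t)cos(5t)

Coefficient matrix A = [[-19, -25], [10, 11]].
Characteristic polynomial det(A - λI) = λ^2 + 8λ + 41 = 0.
Eigenvalues λ = -4 ± 5i (complex conjugate pair).
For λ=-4+5i: an eigenvector is (2,-1) - i(-1,1) = (2 + i, -1 - i).
A real fundamental pair from Re and Im of e^((-4+5i)t)v: X_1 = e^(-4t)(cos(5t)·(2,-1) + sin(5t)·(-1,1)), X_2 = e^(-4t)(sin(5t)·(2,-1) - cos(5t)·(-1,1)).
General solution: K_1X_1 + K_2X_2.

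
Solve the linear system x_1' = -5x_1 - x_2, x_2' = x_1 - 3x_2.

Coefficient matrix A = [[-5, -1], [1, -3]].
Characteristic polynomial det(A - λI) = λ^2 + 8λ + 16 = 0.
Single eigenvalue λ = -4 with algebraic multiplicity 2.
Eigenvector v = (1,-1); generalized eigenvector w with (A-λI)w=v is (-2,1).
General solution: e^(-4t)[K_1·v + K_2·(t·v + w)].

x_1(t) = K_1e^(-4t) + K_2te^(-4t) - 2K_2e^(-4t), x_2(t) = -K_1e^(-4t) - K_2te^(-4t) + K_2e^(-4t)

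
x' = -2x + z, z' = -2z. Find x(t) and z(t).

Coefficient matrix A = [[-2, 1], [0, -2]].
Characteristic polynomial det(A - λI) = λ^2 + 4λ + 4 = 0.
Single eigenvalue λ = -2 with algebraic multiplicity 2.
Eigenvector v = (1,0); generalized eigenvector w with (A-λI)w=v is (-3,1).
General solution: e^(-2t)[C_1·v + C_2·(t·v + w)].

x(t) = C_1e^(-2t) + C_2te^(-2t) - 3C_2e^(-2t), z(t) = C_2e^(-2t)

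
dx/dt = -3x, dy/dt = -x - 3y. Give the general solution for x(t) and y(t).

Coefficient matrix A = [[-3, 0], [-1, -3]].
Characteristic polynomial det(A - λI) = λ^2 + 6λ + 9 = 0.
Single eigenvalue λ = -3 with algebraic multiplicity 2.
Eigenvector v = (0,1); generalized eigenvector w with (A-λI)w=v is (-1,2).
General solution: e^(-3t)[c_1·v + c_2·(t·v + w)].

x(t) = -c_2e^(-3t), y(t) = c_1e^(-3t) + c_2te^(-3t) + 2c_2e^(-3t)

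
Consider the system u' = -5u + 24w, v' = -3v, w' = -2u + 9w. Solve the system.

Coefficient matrix A = [[-5, 0, 24], [0, -3, 0], [-2, 0, 9]].
det(A - λI) = 0 gives eigenvalues λ = 3, 1, -3.
For λ=3: eigenvector (-3,0,-1).
For λ=1: eigenvector (4,0,1).
For λ=-3: eigenvector (0,1,0).
General solution: C_1e^(3t)(-3,0,-1) + C_2e^(t)(4,0,1) + C_3e^(-3t)(0,1,0).

u(t) = -3C_1e^(3t) + 4C_2e^(t), v(t) = C_3e^(-3t), w(t) = -C_1e^(3t) + C_2e^(t)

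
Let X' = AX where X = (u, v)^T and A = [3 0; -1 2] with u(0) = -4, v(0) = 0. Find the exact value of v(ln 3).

72

A = [[3,0],[-1,2]]; eigenvalues λ = 2, 3.
Eigenvectors: (0,-1) for λ=2, (1,-1) for λ=3.
From the initial condition, c_1 = 4, c_2 = -4.
v(ln 3) = (4)(3^2)(-1) + (-4)(3^3)(-1) = 72.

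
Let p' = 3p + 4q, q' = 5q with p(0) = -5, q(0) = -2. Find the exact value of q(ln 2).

-64

A = [[3,4],[0,5]]; eigenvalues λ = 5, 3.
Eigenvectors: (-2,-1) for λ=5, (-1,0) for λ=3.
From the initial condition, c_1 = 2, c_2 = 1.
q(ln 2) = (2)(2^5)(-1) + (1)(2^3)(0) = -64.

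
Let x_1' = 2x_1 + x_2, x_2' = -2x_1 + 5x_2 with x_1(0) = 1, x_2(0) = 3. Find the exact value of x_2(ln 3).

297

A = [[2,1],[-2,5]]; eigenvalues λ = 3, 4.
Eigenvectors: (-1,-1) for λ=3, (1,2) for λ=4.
From the initial condition, c_1 = 1, c_2 = 2.
x_2(ln 3) = (1)(3^3)(-1) + (2)(3^4)(2) = 297.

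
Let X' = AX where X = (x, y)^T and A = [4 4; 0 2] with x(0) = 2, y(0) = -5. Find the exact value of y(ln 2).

A = [[4,4],[0,2]]; eigenvalues λ = 2, 4.
Eigenvectors: (-2,1) for λ=2, (-1,0) for λ=4.
From the initial condition, c_1 = -5, c_2 = 8.
y(ln 2) = (-5)(2^2)(1) + (8)(2^4)(0) = -20.

-20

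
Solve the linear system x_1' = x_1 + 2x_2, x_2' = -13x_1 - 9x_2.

Coefficient matrix A = [[1, 2], [-13, -9]].
Characteristic polynomial det(A - λI) = λ^2 + 8λ + 17 = 0.
Eigenvalues λ = -4 ± i (complex conjugate pair).
For λ=-4+i: an eigenvector is (1,-3) - i(-1,2) = (1 + i, -3 - 2i).
A real fundamental pair from Re and Im of e^((-4+i)t)v: X_1 = e^(-4t)(cos(t)·(1,-3) + sin(t)·(-1,2)), X_2 = e^(-4t)(sin(t)·(1,-3) - cos(t)·(-1,2)).
General solution: c_1X_1 + c_2X_2.

x_1(t) = -c_1e^(-4t)sin(t) + c_1e^(-4t)cos(t) + c_2e^(-4t)sin(t) + c_2e^(-4t)cos(t), x_2(t) = 2c_1e^(-4t)sin(t) - 3c_1e^(-4t)cos(t) - 3c_2e^(-4t)sin(t) - 2c_2e^(-4t)cos(t)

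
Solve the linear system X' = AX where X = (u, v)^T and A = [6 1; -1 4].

u(t) = c_1e^(5t) + c_2te^(5t) + 2c_2e^(5t), v(t) = -c_1e^(5t) - c_2te^(5t) - c_2e^(5t)

Coefficient matrix A = [[6, 1], [-1, 4]].
Characteristic polynomial det(A - λI) = λ^2 - 10λ + 25 = 0.
Single eigenvalue λ = 5 with algebraic multiplicity 2.
Eigenvector v = (1,-1); generalized eigenvector w with (A-λI)w=v is (2,-1).
General solution: e^(5t)[c_1·v + c_2·(t·v + w)].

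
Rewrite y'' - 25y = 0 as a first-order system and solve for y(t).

y(t) = C_1e^(-5t) + C_2e^(5t)

Let x_1 = y, x_2 = y'. Then x_1' = x_2 and x_2' = 25x_1.
A = [[0,1],[25,0]]; det(A-λI) = λ^2 - 25.
Eigenvalues λ = -5, 5 with eigenvectors (1,-5), (1,5).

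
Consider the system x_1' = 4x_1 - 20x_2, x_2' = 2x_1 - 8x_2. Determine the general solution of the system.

x_1(t) = -c_1e^(-2t)sin(2t) + 3c_1e^(-2t)cos(2t) + 3c_2e^(-2t)sin(2t) + c_2e^(-2t)cos(2t), x_2(t) = c_1e^(-2t)cos(2t) + c_2e^(-2t)sin(2t)

Coefficient matrix A = [[4, -20], [2, -8]].
Characteristic polynomial det(A - λI) = λ^2 + 4λ + 8 = 0.
Eigenvalues λ = -2 ± 2i (complex conjugate pair).
For λ=-2+2i: an eigenvector is (3,1) - i(-1,0) = (3 + i, 1).
A real fundamental pair from Re and Im of e^((-2+2i)t)v: X_1 = e^(-2t)(cos(2t)·(3,1) + sin(2t)·(-1,0)), X_2 = e^(-2t)(sin(2t)·(3,1) - cos(2t)·(-1,0)).
General solution: c_1X_1 + c_2X_2.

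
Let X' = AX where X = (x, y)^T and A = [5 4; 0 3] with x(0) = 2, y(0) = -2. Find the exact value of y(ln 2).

-16

A = [[5,4],[0,3]]; eigenvalues λ = 5, 3.
Eigenvectors: (-1,0) for λ=5, (-2,1) for λ=3.
From the initial condition, c_1 = 2, c_2 = -2.
y(ln 2) = (2)(2^5)(0) + (-2)(2^3)(1) = -16.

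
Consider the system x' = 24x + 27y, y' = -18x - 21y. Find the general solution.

Coefficient matrix A = [[24, 27], [-18, -21]].
Characteristic polynomial det(A - λI) = λ^2 - 3λ - 18 = 0.
Eigenvalues λ = 6, -3.
For λ=6: (A-λI) row 1 is [18, 27], so an eigenvector is (3, -2).
For λ=-3: (A-λI) row 1 is [27, 27], so an eigenvector is (-1, 1).
General solution: C_1e^(6t)(3,-2) + C_2e^(-3t)(-1,1).

x(t) = 3C_1e^(6t) - C_2e^(-3t), y(t) = -2C_1e^(6t) + C_2e^(-3t)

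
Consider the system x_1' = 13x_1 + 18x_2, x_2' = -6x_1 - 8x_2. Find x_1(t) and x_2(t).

Coefficient matrix A = [[13, 18], [-6, -8]].
Characteristic polynomial det(A - λI) = λ^2 - 5λ + 4 = 0.
Eigenvalues λ = 4, 1.
For λ=4: (A-λI) row 1 is [9, 18], so an eigenvector is (2, -1).
For λ=1: (A-λI) row 1 is [12, 18], so an eigenvector is (-3, 2).
General solution: C_1e^(4t)(2,-1) + C_2e^(t)(-3,2).

x_1(t) = 2C_1e^(4t) - 3C_2e^(t), x_2(t) = -C_1e^(4t) + 2C_2e^(t)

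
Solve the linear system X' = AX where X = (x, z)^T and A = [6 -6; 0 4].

Coefficient matrix A = [[6, -6], [0, 4]].
Characteristic polynomial det(A - λI) = λ^2 - 10λ + 24 = 0.
Eigenvalues λ = 6, 4.
For λ=6: (A-λI) row 1 is [0, -6], so an eigenvector is (-1, 0).
For λ=4: (A-λI) row 1 is [2, -6], so an eigenvector is (-3, -1).
General solution: C_1e^(6t)(-1,0) + C_2e^(4t)(-3,-1).

x(t) = -C_1e^(6t) - 3C_2e^(4t), z(t) = -C_2e^(4t)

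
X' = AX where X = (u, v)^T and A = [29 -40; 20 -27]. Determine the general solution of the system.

Coefficient matrix A = [[29, -40], [20, -27]].
Characteristic polynomial det(A - λI) = λ^2 - 2λ + 17 = 0.
Eigenvalues λ = 1 ± 4i (complex conjugate pair).
For λ=1+4i: an eigenvector is (-1,-1) - i(3,2) = (-1 - 3i, -1 - 2i).
A real fundamental pair from Re and Im of e^((1+4i)t)v: X_1 = e^(t)(cos(4t)·(-1,-1) + sin(4t)·(3,2)), X_2 = e^(t)(sin(4t)·(-1,-1) - cos(4t)·(3,2)).
General solution: C_1X_1 + C_2X_2.

u(t) = 3C_1e^(t)sin(4t) - C_1e^(t)cos(4t) - C_2e^(t)sin(4t) - 3C_2e^(t)cos(4t), v(t) = 2C_1e^(t)sin(4t) - C_1e^(t)cos(4t) - C_2e^(t)sin(4t) - 2C_2e^(t)cos(4t)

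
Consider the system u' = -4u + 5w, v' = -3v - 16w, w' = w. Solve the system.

Coefficient matrix A = [[-4, 0, 5], [0, -3, -16], [0, 0, 1]].
det(A - λI) = 0 gives eigenvalues λ = 1, -3, -4.
For λ=1: eigenvector (1,-4,1).
For λ=-3: eigenvector (0,1,0).
For λ=-4: eigenvector (-1,0,0).
General solution: c_1e^(t)(1,-4,1) + c_2e^(-3t)(0,1,0) + c_3e^(-4t)(-1,0,0).

u(t) = c_1e^(t) - c_3e^(-4t), v(t) = -4c_1e^(t) + c_2e^(-3t), w(t) = c_1e^(t)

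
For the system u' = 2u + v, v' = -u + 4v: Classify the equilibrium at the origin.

A = [[2,1],[-1,4]]; det(A-λI) = λ^2 - 6λ + 9.
repeated λ = 3 with a single eigenvector.

unstable improper node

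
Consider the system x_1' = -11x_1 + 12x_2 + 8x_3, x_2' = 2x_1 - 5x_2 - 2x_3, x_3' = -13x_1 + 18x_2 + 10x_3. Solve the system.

Coefficient matrix A = [[-11, 12, 8], [2, -5, -2], [-13, 18, 10]].
det(A - λI) = 0 gives eigenvalues λ = -3, -1, -2.
For λ=-3: eigenvector (1,0,1).
For λ=-1: eigenvector (-2,1,-4).
For λ=-2: eigenvector (0,2,-3).
General solution: C_1e^(-3t)(1,0,1) + C_2e^(-t)(-2,1,-4) + C_3e^(-2t)(0,2,-3).

x_1(t) = C_1e^(-3t) - 2C_2e^(-t), x_2(t) = C_2e^(-t) + 2C_3e^(-2t), x_3(t) = C_1e^(-3t) - 4C_2e^(-t) - 3C_3e^(-2t)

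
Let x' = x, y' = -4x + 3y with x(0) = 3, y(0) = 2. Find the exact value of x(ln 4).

12

A = [[1,0],[-4,3]]; eigenvalues λ = 3, 1.
Eigenvectors: (0,1) for λ=3, (-1,-2) for λ=1.
From the initial condition, c_1 = -4, c_2 = -3.
x(ln 4) = (-4)(4^3)(0) + (-3)(4^1)(-1) = 12.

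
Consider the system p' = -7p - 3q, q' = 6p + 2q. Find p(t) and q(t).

p(t) = K_1e^(-t) + K_2e^(-4t), q(t) = -2K_1e^(-t) - K_2e^(-4t)

Coefficient matrix A = [[-7, -3], [6, 2]].
Characteristic polynomial det(A - λI) = λ^2 + 5λ + 4 = 0.
Eigenvalues λ = -1, -4.
For λ=-1: (A-λI) row 1 is [-6, -3], so an eigenvector is (1, -2).
For λ=-4: (A-λI) row 1 is [-3, -3], so an eigenvector is (1, -1).
General solution: K_1e^(-t)(1,-2) + K_2e^(-4t)(1,-1).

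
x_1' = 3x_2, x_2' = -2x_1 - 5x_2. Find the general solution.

x_1(t) = -K_1e^(-3t) - 3K_2e^(-2t), x_2(t) = K_1e^(-3t) + 2K_2e^(-2t)

Coefficient matrix A = [[0, 3], [-2, -5]].
Characteristic polynomial det(A - λI) = λ^2 + 5λ + 6 = 0.
Eigenvalues λ = -3, -2.
For λ=-3: (A-λI) row 1 is [3, 3], so an eigenvector is (-1, 1).
For λ=-2: (A-λI) row 1 is [2, 3], so an eigenvector is (-3, 2).
General solution: K_1e^(-3t)(-1,1) + K_2e^(-2t)(-3,2).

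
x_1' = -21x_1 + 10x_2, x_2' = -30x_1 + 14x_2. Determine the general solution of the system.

Coefficient matrix A = [[-21, 10], [-30, 14]].
Characteristic polynomial det(A - λI) = λ^2 + 7λ + 6 = 0.
Eigenvalues λ = -1, -6.
For λ=-1: (A-λI) row 1 is [-20, 10], so an eigenvector is (1, 2).
For λ=-6: (A-λI) row 1 is [-15, 10], so an eigenvector is (2, 3).
General solution: C_1e^(-t)(1,2) + C_2e^(-6t)(2,3).

x_1(t) = C_1e^(-t) + 2C_2e^(-6t), x_2(t) = 2C_1e^(-t) + 3C_2e^(-6t)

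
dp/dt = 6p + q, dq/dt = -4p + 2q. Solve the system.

Coefficient matrix A = [[6, 1], [-4, 2]].
Characteristic polynomial det(A - λI) = λ^2 - 8λ + 16 = 0.
Single eigenvalue λ = 4 with algebraic multiplicity 2.
Eigenvector v = (1,-2); generalized eigenvector w with (A-λI)w=v is (-1,3).
General solution: e^(4t)[C_1·v + C_2·(t·v + w)].

p(t) = C_1e^(4t) + C_2te^(4t) - C_2e^(4t), q(t) = -2C_1e^(4t) - 2C_2te^(4t) + 3C_2e^(4t)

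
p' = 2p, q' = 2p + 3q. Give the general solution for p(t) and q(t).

Coefficient matrix A = [[2, 0], [2, 3]].
Characteristic polynomial det(A - λI) = λ^2 - 5λ + 6 = 0.
Eigenvalues λ = 3, 2.
For λ=3: (A-λI) row 1 is [-1, 0], so an eigenvector is (0, 1).
For λ=2: (A-λI) row 2 is [2, 1], so an eigenvector is (1, -2).
General solution: K_1e^(3t)(0,1) + K_2e^(2t)(1,-2).

p(t) = K_2e^(2t), q(t) = K_1e^(3t) - 2K_2e^(2t)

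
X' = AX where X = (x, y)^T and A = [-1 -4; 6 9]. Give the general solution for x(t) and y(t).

x(t) = -2K_1e^(5t) - K_2e^(3t), y(t) = 3K_1e^(5t) + K_2e^(3t)

Coefficient matrix A = [[-1, -4], [6, 9]].
Characteristic polynomial det(A - λI) = λ^2 - 8λ + 15 = 0.
Eigenvalues λ = 5, 3.
For λ=5: (A-λI) row 1 is [-6, -4], so an eigenvector is (-2, 3).
For λ=3: (A-λI) row 1 is [-4, -4], so an eigenvector is (-1, 1).
General solution: K_1e^(5t)(-2,3) + K_2e^(3t)(-1,1).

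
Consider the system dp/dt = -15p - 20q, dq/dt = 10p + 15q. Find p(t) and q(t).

p(t) = 2c_1e^(-5t) - c_2e^(5t), q(t) = -c_1e^(-5t) + c_2e^(5t)

Coefficient matrix A = [[-15, -20], [10, 15]].
Characteristic polynomial det(A - λI) = λ^2 - 25 = 0.
Eigenvalues λ = -5, 5.
For λ=-5: (A-λI) row 1 is [-10, -20], so an eigenvector is (2, -1).
For λ=5: (A-λI) row 1 is [-20, -20], so an eigenvector is (-1, 1).
General solution: c_1e^(-5t)(2,-1) + c_2e^(5t)(-1,1).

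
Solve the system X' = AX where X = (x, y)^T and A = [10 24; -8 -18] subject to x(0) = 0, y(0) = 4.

Coefficient matrix A = [[10, 24], [-8, -18]].
Characteristic polynomial det(A - λI) = λ^2 + 8λ + 12 = 0.
Eigenvalues λ = -6, -2.
For λ=-6: (A-λI) row 1 is [16, 24], so an eigenvector is (3, -2).
For λ=-2: (A-λI) row 1 is [12, 24], so an eigenvector is (2, -1).
General solution: c_1e^(-6t)(3,-2) + c_2e^(-2t)(2,-1).
Applying x(0)=0, y(0)=4 gives c_1=-8, c_2=12.

x(t) = 24e^(-2t) - 24e^(-6t), y(t) = -12e^(-2t) + 16e^(-6t)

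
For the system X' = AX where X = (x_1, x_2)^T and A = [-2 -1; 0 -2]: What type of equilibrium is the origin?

A = [[-2,-1],[0,-2]]; det(A-λI) = λ^2 + 4λ + 4.
repeated λ = -2 with a single eigenvector.

stable improper node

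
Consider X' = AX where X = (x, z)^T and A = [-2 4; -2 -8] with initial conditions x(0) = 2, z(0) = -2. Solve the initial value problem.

x(t) = 2e^(-6t), z(t) = -2e^(-6t)

Coefficient matrix A = [[-2, 4], [-2, -8]].
Characteristic polynomial det(A - λI) = λ^2 + 10λ + 24 = 0.
Eigenvalues λ = -4, -6.
For λ=-4: (A-λI) row 1 is [2, 4], so an eigenvector is (2, -1).
For λ=-6: (A-λI) row 1 is [4, 4], so an eigenvector is (1, -1).
General solution: C_1e^(-4t)(2,-1) + C_2e^(-6t)(1,-1).
Applying x(0)=2, z(0)=-2 gives C_1=0, C_2=2.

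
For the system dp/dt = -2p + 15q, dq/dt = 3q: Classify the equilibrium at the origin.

A = [[-2,15],[0,3]]; det(A-λI) = λ^2 - λ - 6.
λ = 3, -2: opposite signs.

saddle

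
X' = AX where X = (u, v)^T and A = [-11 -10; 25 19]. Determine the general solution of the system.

Coefficient matrix A = [[-11, -10], [25, 19]].
Characteristic polynomial det(A - λI) = λ^2 - 8λ + 41 = 0.
Eigenvalues λ = 4 ± 5i (complex conjugate pair).
For λ=4+5i: an eigenvector is (-1,1) - i(1,-2) = (-1 - i, 1 + 2i).
A real fundamental pair from Re and Im of e^((4+5i)t)v: X_1 = e^(4t)(cos(5t)·(-1,1) + sin(5t)·(1,-2)), X_2 = e^(4t)(sin(5t)·(-1,1) - cos(5t)·(1,-2)).
General solution: K_1X_1 + K_2X_2.

u(t) = K_1e^(4t)sin(5t) - K_1e^(4t)cos(5t) - K_2e^(4t)sin(5t) - K_2e^(4t)cos(5t), v(t) = -2K_1e^(4t)sin(5t) + K_1e^(4t)cos(5t) + K_2e^(4t)sin(5t) + 2K_2e^(4t)cos(5t)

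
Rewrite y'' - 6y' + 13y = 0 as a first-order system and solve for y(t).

Let x_1 = y, x_2 = y'. Then x_1' = x_2 and x_2' = -13x_1 + 6x_2.
A = [[0,1],[-13,6]]; det(A-λI) = λ^2 - 6λ + 13.
Eigenvalues λ = 3 ± 2i.

y(t) = c_1e^(3t)cos(2t) + c_2e^(3t)sin(2t)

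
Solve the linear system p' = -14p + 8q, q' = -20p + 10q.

p(t) = -C_1e^(-2t)sin(4t) + C_1e^(-2t)cos(4t) + C_2e^(-2t)sin(4t) + C_2e^(-2t)cos(4t), q(t) = -2C_1e^(-2t)sin(4t) + C_1e^(-2t)cos(4t) + C_2e^(-2t)sin(4t) + 2C_2e^(-2t)cos(4t)

Coefficient matrix A = [[-14, 8], [-20, 10]].
Characteristic polynomial det(A - λI) = λ^2 + 4λ + 20 = 0.
Eigenvalues λ = -2 ± 4i (complex conjugate pair).
For λ=-2+4i: an eigenvector is (1,1) - i(-1,-2) = (1 + i, 1 + 2i).
A real fundamental pair from Re and Im of e^((-2+4i)t)v: X_1 = e^(-2t)(cos(4t)·(1,1) + sin(4t)·(-1,-2)), X_2 = e^(-2t)(sin(4t)·(1,1) - cos(4t)·(-1,-2)).
General solution: C_1X_1 + C_2X_2.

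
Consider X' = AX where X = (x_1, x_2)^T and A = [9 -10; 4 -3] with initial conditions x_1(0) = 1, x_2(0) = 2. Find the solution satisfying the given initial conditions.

x_1(t) = -7e^(3t)sin(2t) + e^(3t)cos(2t), x_2(t) = -4e^(3t)sin(2t) + 2e^(3t)cos(2t)

Coefficient matrix A = [[9, -10], [4, -3]].
Characteristic polynomial det(A - λI) = λ^2 - 6λ + 13 = 0.
Eigenvalues λ = 3 ± 2i (complex conjugate pair).
For λ=3+2i: an eigenvector is (-1,-1) - i(2,1) = (-1 - 2i, -1 - i).
A real fundamental pair from Re and Im of e^((3+2i)t)v: X_1 = e^(3t)(cos(2t)·(-1,-1) + sin(2t)·(2,1)), X_2 = e^(3t)(sin(2t)·(-1,-1) - cos(2t)·(2,1)).
General solution: C_1X_1 + C_2X_2.
Applying x_1(0)=1, x_2(0)=2 gives C_1=-3, C_2=1.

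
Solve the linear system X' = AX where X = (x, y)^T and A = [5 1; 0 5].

Coefficient matrix A = [[5, 1], [0, 5]].
Characteristic polynomial det(A - λI) = λ^2 - 10λ + 25 = 0.
Single eigenvalue λ = 5 with algebraic multiplicity 2.
Eigenvector v = (1,0); generalized eigenvector w with (A-λI)w=v is (-1,1).
General solution: e^(5t)[c_1·v + c_2·(t·v + w)].

x(t) = c_1e^(5t) + c_2te^(5t) - c_2e^(5t), y(t) = c_2e^(5t)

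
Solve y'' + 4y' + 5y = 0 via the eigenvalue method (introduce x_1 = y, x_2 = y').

y(t) = c_1e^(-2t)cos(t) + c_2e^(-2t)sin(t)

Let x_1 = y, x_2 = y'. Then x_1' = x_2 and x_2' = -5x_1 - 4x_2.
A = [[0,1],[-5,-4]]; det(A-λI) = λ^2 + 4λ + 5.
Eigenvalues λ = -2 ± i.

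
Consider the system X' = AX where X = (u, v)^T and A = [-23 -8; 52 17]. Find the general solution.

Coefficient matrix A = [[-23, -8], [52, 17]].
Characteristic polynomial det(A - λI) = λ^2 + 6λ + 25 = 0.
Eigenvalues λ = -3 ± 4i (complex conjugate pair).
For λ=-3+4i: an eigenvector is (1,-3) - i(1,-2) = (1 - i, -3 + 2i).
A real fundamental pair from Re and Im of e^((-3+4i)t)v: X_1 = e^(-3t)(cos(4t)·(1,-3) + sin(4t)·(1,-2)), X_2 = e^(-3t)(sin(4t)·(1,-3) - cos(4t)·(1,-2)).
General solution: K_1X_1 + K_2X_2.

u(t) = K_1e^(-3t)sin(4t) + K_1e^(-3t)cos(4t) + K_2e^(-3t)sin(4t) - K_2e^(-3t)cos(4t), v(t) = -2K_1e^(-3t)sin(4t) - 3K_1e^(-3t)cos(4t) - 3K_2e^(-3t)sin(4t) + 2K_2e^(-3t)cos(4t)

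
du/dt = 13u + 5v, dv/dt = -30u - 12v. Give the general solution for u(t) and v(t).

Coefficient matrix A = [[13, 5], [-30, -12]].
Characteristic polynomial det(A - λI) = λ^2 - λ - 6 = 0.
Eigenvalues λ = -2, 3.
For λ=-2: (A-λI) row 1 is [15, 5], so an eigenvector is (1, -3).
For λ=3: (A-λI) row 1 is [10, 5], so an eigenvector is (1, -2).
General solution: c_1e^(-2t)(1,-3) + c_2e^(3t)(1,-2).

u(t) = c_1e^(-2t) + c_2e^(3t), v(t) = -3c_1e^(-2t) - 2c_2e^(3t)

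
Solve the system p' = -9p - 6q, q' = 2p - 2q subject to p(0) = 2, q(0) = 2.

Coefficient matrix A = [[-9, -6], [2, -2]].
Characteristic polynomial det(A - λI) = λ^2 + 11λ + 30 = 0.
Eigenvalues λ = -5, -6.
For λ=-5: (A-λI) row 1 is [-4, -6], so an eigenvector is (3, -2).
For λ=-6: (A-λI) row 1 is [-3, -6], so an eigenvector is (2, -1).
General solution: K_1e^(-5t)(3,-2) + K_2e^(-6t)(2,-1).
Applying p(0)=2, q(0)=2 gives K_1=-6, K_2=10.

p(t) = -18e^(-5t) + 20e^(-6t), q(t) = 12e^(-5t) - 10e^(-6t)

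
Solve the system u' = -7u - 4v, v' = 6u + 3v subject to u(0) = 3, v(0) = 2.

Coefficient matrix A = [[-7, -4], [6, 3]].
Characteristic polynomial det(A - λI) = λ^2 + 4λ + 3 = 0.
Eigenvalues λ = -1, -3.
For λ=-1: (A-λI) row 1 is [-6, -4], so an eigenvector is (2, -3).
For λ=-3: (A-λI) row 1 is [-4, -4], so an eigenvector is (-1, 1).
General solution: c_1e^(-t)(2,-3) + c_2e^(-3t)(-1,1).
Applying u(0)=3, v(0)=2 gives c_1=-5, c_2=-13.

u(t) = -10e^(-t) + 13e^(-3t), v(t) = 15e^(-t) - 13e^(-3t)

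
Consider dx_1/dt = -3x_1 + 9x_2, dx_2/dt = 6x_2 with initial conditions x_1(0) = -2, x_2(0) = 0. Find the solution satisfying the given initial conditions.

Coefficient matrix A = [[-3, 9], [0, 6]].
Characteristic polynomial det(A - λI) = λ^2 - 3λ - 18 = 0.
Eigenvalues λ = -3, 6.
For λ=-3: (A-λI) row 1 is [0, 9], so an eigenvector is (1, 0).
For λ=6: (A-λI) row 1 is [-9, 9], so an eigenvector is (-1, -1).
General solution: c_1e^(-3t)(1,0) + c_2e^(6t)(-1,-1).
Applying x_1(0)=-2, x_2(0)=0 gives c_1=-2, c_2=0.

x_1(t) = -2e^(-3t), x_2(t) = 0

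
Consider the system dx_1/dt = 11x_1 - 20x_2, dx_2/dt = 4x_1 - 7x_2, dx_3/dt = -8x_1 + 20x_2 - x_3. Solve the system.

Coefficient matrix A = [[11, -20, 0], [4, -7, 0], [-8, 20, -1]].
det(A - λI) = 0 gives eigenvalues λ = 3, 1, -1.
For λ=3: eigenvector (5,2,0).
For λ=1: eigenvector (2,1,2).
For λ=-1: eigenvector (0,0,1).
General solution: K_1e^(3t)(5,2,0) + K_2e^(t)(2,1,2) + K_3e^(-t)(0,0,1).

x_1(t) = 5K_1e^(3t) + 2K_2e^(t), x_2(t) = 2K_1e^(3t) + K_2e^(t), x_3(t) = 2K_2e^(t) + K_3e^(-t)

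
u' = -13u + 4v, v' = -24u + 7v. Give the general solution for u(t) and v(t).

u(t) = C_1e^(-t) + C_2e^(-5t), v(t) = 3C_1e^(-t) + 2C_2e^(-5t)

Coefficient matrix A = [[-13, 4], [-24, 7]].
Characteristic polynomial det(A - λI) = λ^2 + 6λ + 5 = 0.
Eigenvalues λ = -1, -5.
For λ=-1: (A-λI) row 1 is [-12, 4], so an eigenvector is (1, 3).
For λ=-5: (A-λI) row 1 is [-8, 4], so an eigenvector is (1, 2).
General solution: C_1e^(-t)(1,3) + C_2e^(-5t)(1,2).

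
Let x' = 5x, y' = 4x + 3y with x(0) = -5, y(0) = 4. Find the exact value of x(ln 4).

A = [[5,0],[4,3]]; eigenvalues λ = 3, 5.
Eigenvectors: (0,1) for λ=3, (-1,-2) for λ=5.
From the initial condition, c_1 = 14, c_2 = 5.
x(ln 4) = (14)(4^3)(0) + (5)(4^5)(-1) = -5120.

-5120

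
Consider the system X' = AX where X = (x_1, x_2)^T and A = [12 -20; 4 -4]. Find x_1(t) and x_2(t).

Coefficient matrix A = [[12, -20], [4, -4]].
Characteristic polynomial det(A - λI) = λ^2 - 8λ + 32 = 0.
Eigenvalues λ = 4 ± 4i (complex conjugate pair).
For λ=4+4i: an eigenvector is (-2,-1) - i(1,0) = (-2 - i, -1).
A real fundamental pair from Re and Im of e^((4+4i)t)v: X_1 = e^(4t)(cos(4t)·(-2,-1) + sin(4t)·(1,0)), X_2 = e^(4t)(sin(4t)·(-2,-1) - cos(4t)·(1,0)).
General solution: C_1X_1 + C_2X_2.

x_1(t) = C_1e^(4t)sin(4t) - 2C_1e^(4t)cos(4t) - 2C_2e^(4t)sin(4t) - C_2e^(4t)cos(4t), x_2(t) = -C_1e^(4t)cos(4t) - C_2e^(4t)sin(4t)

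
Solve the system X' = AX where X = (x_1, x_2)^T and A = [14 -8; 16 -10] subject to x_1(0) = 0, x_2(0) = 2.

x_1(t) = -2e^(6t) + 2e^(-2t), x_2(t) = -2e^(6t) + 4e^(-2t)

Coefficient matrix A = [[14, -8], [16, -10]].
Characteristic polynomial det(A - λI) = λ^2 - 4λ - 12 = 0.
Eigenvalues λ = -2, 6.
For λ=-2: (A-λI) row 1 is [16, -8], so an eigenvector is (1, 2).
For λ=6: (A-λI) row 1 is [8, -8], so an eigenvector is (-1, -1).
General solution: C_1e^(-2t)(1,2) + C_2e^(6t)(-1,-1).
Applying x_1(0)=0, x_2(0)=2 gives C_1=2, C_2=2.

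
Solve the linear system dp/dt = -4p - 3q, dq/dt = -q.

Coefficient matrix A = [[-4, -3], [0, -1]].
Characteristic polynomial det(A - λI) = λ^2 + 5λ + 4 = 0.
Eigenvalues λ = -4, -1.
For λ=-4: (A-λI) row 1 is [0, -3], so an eigenvector is (-1, 0).
For λ=-1: (A-λI) row 1 is [-3, -3], so an eigenvector is (-1, 1).
General solution: c_1e^(-4t)(-1,0) + c_2e^(-t)(-1,1).

p(t) = -c_1e^(-4t) - c_2e^(-t), q(t) = c_2e^(-t)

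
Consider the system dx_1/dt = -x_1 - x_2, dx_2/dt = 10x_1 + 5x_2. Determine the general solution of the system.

Coefficient matrix A = [[-1, -1], [10, 5]].
Characteristic polynomial det(A - λI) = λ^2 - 4λ + 5 = 0.
Eigenvalues λ = 2 ± i (complex conjugate pair).
For λ=2+i: an eigenvector is (-1,3) - i(0,-1) = (-1, 3 + i).
A real fundamental pair from Re and Im of e^((2+i)t)v: X_1 = e^(2t)(cos(t)·(-1,3) + sin(t)·(0,-1)), X_2 = e^(2t)(sin(t)·(-1,3) - cos(t)·(0,-1)).
General solution: K_1X_1 + K_2X_2.

x_1(t) = -K_1e^(2t)cos(t) - K_2e^(2t)sin(t), x_2(t) = -K_1e^(2t)sin(t) + 3K_1e^(2t)cos(t) + 3K_2e^(2t)sin(t) + K_2e^(2t)cos(t)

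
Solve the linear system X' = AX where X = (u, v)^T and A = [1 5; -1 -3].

Coefficient matrix A = [[1, 5], [-1, -3]].
Characteristic polynomial det(A - λI) = λ^2 + 2λ + 2 = 0.
Eigenvalues λ = -1 ± i (complex conjugate pair).
For λ=-1+i: an eigenvector is (1,0) - i(2,-1) = (1 - 2i, 0 + i).
A real fundamental pair from Re and Im of e^((-1+i)t)v: X_1 = e^(-t)(cos(t)·(1,0) + sin(t)·(2,-1)), X_2 = e^(-t)(sin(t)·(1,0) - cos(t)·(2,-1)).
General solution: C_1X_1 + C_2X_2.

u(t) = 2C_1e^(-t)sin(t) + C_1e^(-t)cos(t) + C_2e^(-t)sin(t) - 2C_2e^(-t)cos(t), v(t) = -C_1e^(-t)sin(t) + C_2e^(-t)cos(t)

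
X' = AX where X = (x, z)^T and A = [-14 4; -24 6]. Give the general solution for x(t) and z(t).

x(t) = -c_1e^(-2t) + c_2e^(-6t), z(t) = -3c_1e^(-2t) + 2c_2e^(-6t)

Coefficient matrix A = [[-14, 4], [-24, 6]].
Characteristic polynomial det(A - λI) = λ^2 + 8λ + 12 = 0.
Eigenvalues λ = -2, -6.
For λ=-2: (A-λI) row 1 is [-12, 4], so an eigenvector is (-1, -3).
For λ=-6: (A-λI) row 1 is [-8, 4], so an eigenvector is (1, 2).
General solution: c_1e^(-2t)(-1,-3) + c_2e^(-6t)(1,2).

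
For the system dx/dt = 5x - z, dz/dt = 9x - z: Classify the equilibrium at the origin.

unstable improper node

A = [[5,-1],[9,-1]]; det(A-λI) = λ^2 - 4λ + 4.
repeated λ = 2 with a single eigenvector.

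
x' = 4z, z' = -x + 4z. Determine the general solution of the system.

Coefficient matrix A = [[0, 4], [-1, 4]].
Characteristic polynomial det(A - λI) = λ^2 - 4λ + 4 = 0.
Single eigenvalue λ = 2 with algebraic multiplicity 2.
Eigenvector v = (2,1); generalized eigenvector w with (A-λI)w=v is (1,1).
General solution: e^(2t)[c_1·v + c_2·(t·v + w)].

x(t) = 2c_1e^(2t) + 2c_2te^(2t) + c_2e^(2t), z(t) = c_1e^(2t) + c_2te^(2t) + c_2e^(2t)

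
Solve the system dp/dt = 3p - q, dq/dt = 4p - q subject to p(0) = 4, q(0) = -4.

p(t) = 12te^(t) + 4e^(t), q(t) = 24te^(t) - 4e^(t)

Coefficient matrix A = [[3, -1], [4, -1]].
Characteristic polynomial det(A - λI) = λ^2 - 2λ + 1 = 0.
Single eigenvalue λ = 1 with algebraic multiplicity 2.
Eigenvector v = (1,2); generalized eigenvector w with (A-λI)w=v is (-1,-3).
General solution: e^(t)[c_1·v + c_2·(t·v + w)].
Applying p(0)=4, q(0)=-4 gives c_1=16, c_2=12.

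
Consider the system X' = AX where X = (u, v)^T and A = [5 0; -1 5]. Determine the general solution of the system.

Coefficient matrix A = [[5, 0], [-1, 5]].
Characteristic polynomial det(A - λI) = λ^2 - 10λ + 25 = 0.
Single eigenvalue λ = 5 with algebraic multiplicity 2.
Eigenvector v = (0,-1); generalized eigenvector w with (A-λI)w=v is (1,-2).
General solution: e^(5t)[c_1·v + c_2·(t·v + w)].

u(t) = c_2e^(5t), v(t) = -c_1e^(5t) - c_2te^(5t) - 2c_2e^(5t)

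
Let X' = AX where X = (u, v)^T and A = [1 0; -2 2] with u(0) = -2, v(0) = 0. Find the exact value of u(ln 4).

-8

A = [[1,0],[-2,2]]; eigenvalues λ = 1, 2.
Eigenvectors: (1,2) for λ=1, (0,1) for λ=2.
From the initial condition, c_1 = -2, c_2 = 4.
u(ln 4) = (-2)(4^1)(1) + (4)(4^2)(0) = -8.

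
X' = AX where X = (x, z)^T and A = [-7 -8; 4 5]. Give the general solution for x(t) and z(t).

Coefficient matrix A = [[-7, -8], [4, 5]].
Characteristic polynomial det(A - λI) = λ^2 + 2λ - 3 = 0.
Eigenvalues λ = 1, -3.
For λ=1: (A-λI) row 1 is [-8, -8], so an eigenvector is (-1, 1).
For λ=-3: (A-λI) row 1 is [-4, -8], so an eigenvector is (-2, 1).
General solution: c_1e^(t)(-1,1) + c_2e^(-3t)(-2,1).

x(t) = -c_1e^(t) - 2c_2e^(-3t), z(t) = c_1e^(t) + c_2e^(-3t)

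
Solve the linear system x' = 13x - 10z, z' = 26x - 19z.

x(t) = c_1e^(-3t)sin(2t) + 2c_1e^(-3t)cos(2t) + 2c_2e^(-3t)sin(2t) - c_2e^(-3t)cos(2t), z(t) = 2c_1e^(-3t)sin(2t) + 3c_1e^(-3t)cos(2t) + 3c_2e^(-3t)sin(2t) - 2c_2e^(-3t)cos(2t)

Coefficient matrix A = [[13, -10], [26, -19]].
Characteristic polynomial det(A - λI) = λ^2 + 6λ + 13 = 0.
Eigenvalues λ = -3 ± 2i (complex conjugate pair).
For λ=-3+2i: an eigenvector is (2,3) - i(1,2) = (2 - i, 3 - 2i).
A real fundamental pair from Re and Im of e^((-3+2i)t)v: X_1 = e^(-3t)(cos(2t)·(2,3) + sin(2t)·(1,2)), X_2 = e^(-3t)(sin(2t)·(2,3) - cos(2t)·(1,2)).
General solution: c_1X_1 + c_2X_2.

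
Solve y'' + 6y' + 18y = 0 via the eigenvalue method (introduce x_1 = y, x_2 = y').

Let x_1 = y, x_2 = y'. Then x_1' = x_2 and x_2' = -18x_1 - 6x_2.
A = [[0,1],[-18,-6]]; det(A-λI) = λ^2 + 6λ + 18.
Eigenvalues λ = -3 ± 3i.

y(t) = K_1e^(-3t)cos(3t) + K_2e^(-3t)sin(3t)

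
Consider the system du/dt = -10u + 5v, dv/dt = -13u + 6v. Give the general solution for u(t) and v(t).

u(t) = -C_1e^(-2t)sin(t) + 2C_1e^(-2t)cos(t) + 2C_2e^(-2t)sin(t) + C_2e^(-2t)cos(t), v(t) = -2C_1e^(-2t)sin(t) + 3C_1e^(-2t)cos(t) + 3C_2e^(-2t)sin(t) + 2C_2e^(-2t)cos(t)

Coefficient matrix A = [[-10, 5], [-13, 6]].
Characteristic polynomial det(A - λI) = λ^2 + 4λ + 5 = 0.
Eigenvalues λ = -2 ± i (complex conjugate pair).
For λ=-2+i: an eigenvector is (2,3) - i(-1,-2) = (2 + i, 3 + 2i).
A real fundamental pair from Re and Im of e^((-2+i)t)v: X_1 = e^(-2t)(cos(t)·(2,3) + sin(t)·(-1,-2)), X_2 = e^(-2t)(sin(t)·(2,3) - cos(t)·(-1,-2)).
General solution: C_1X_1 + C_2X_2.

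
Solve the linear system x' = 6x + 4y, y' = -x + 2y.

Coefficient matrix A = [[6, 4], [-1, 2]].
Characteristic polynomial det(A - λI) = λ^2 - 8λ + 16 = 0.
Single eigenvalue λ = 4 with algebraic multiplicity 2.
Eigenvector v = (2,-1); generalized eigenvector w with (A-λI)w=v is (3,-1).
General solution: e^(4t)[c_1·v + c_2·(t·v + w)].

x(t) = 2c_1e^(4t) + 2c_2te^(4t) + 3c_2e^(4t), y(t) = -c_1e^(4t) - c_2te^(4t) - c_2e^(4t)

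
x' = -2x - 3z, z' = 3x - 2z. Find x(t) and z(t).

x(t) = -c_1e^(-2t)sin(3t) + c_2e^(-2t)cos(3t), z(t) = c_1e^(-2t)cos(3t) + c_2e^(-2t)sin(3t)

Coefficient matrix A = [[-2, -3], [3, -2]].
Characteristic polynomial det(A - λI) = λ^2 + 4λ + 13 = 0.
Eigenvalues λ = -2 ± 3i (complex conjugate pair).
For λ=-2+3i: an eigenvector is (0,1) - i(-1,0) = (0 + i, 1).
A real fundamental pair from Re and Im of e^((-2+3i)t)v: X_1 = e^(-2t)(cos(3t)·(0,1) + sin(3t)·(-1,0)), X_2 = e^(-2t)(sin(3t)·(0,1) - cos(3t)·(-1,0)).
General solution: c_1X_1 + c_2X_2.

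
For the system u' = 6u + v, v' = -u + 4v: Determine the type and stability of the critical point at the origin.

A = [[6,1],[-1,4]]; det(A-λI) = λ^2 - 10λ + 25.
repeated λ = 5 with a single eigenvector.

unstable improper node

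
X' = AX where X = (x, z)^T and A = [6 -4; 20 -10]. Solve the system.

x(t) = C_1e^(-2t)sin(4t) - C_2e^(-2t)cos(4t), z(t) = 2C_1e^(-2t)sin(4t) - C_1e^(-2t)cos(4t) - C_2e^(-2t)sin(4t) - 2C_2e^(-2t)cos(4t)

Coefficient matrix A = [[6, -4], [20, -10]].
Characteristic polynomial det(A - λI) = λ^2 + 4λ + 20 = 0.
Eigenvalues λ = -2 ± 4i (complex conjugate pair).
For λ=-2+4i: an eigenvector is (0,-1) - i(1,2) = (0 - i, -1 - 2i).
A real fundamental pair from Re and Im of e^((-2+4i)t)v: X_1 = e^(-2t)(cos(4t)·(0,-1) + sin(4t)·(1,2)), X_2 = e^(-2t)(sin(4t)·(0,-1) - cos(4t)·(1,2)).
General solution: C_1X_1 + C_2X_2.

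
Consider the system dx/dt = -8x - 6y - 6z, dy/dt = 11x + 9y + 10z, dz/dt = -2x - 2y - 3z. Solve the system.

x(t) = c_1e^(-2t) - 2c_2e^(t), y(t) = -c_1e^(-2t) + 4c_2e^(t) - c_3e^(-t), z(t) = -c_2e^(t) + c_3e^(-t)

Coefficient matrix A = [[-8, -6, -6], [11, 9, 10], [-2, -2, -3]].
det(A - λI) = 0 gives eigenvalues λ = -2, 1, -1.
For λ=-2: eigenvector (1,-1,0).
For λ=1: eigenvector (-2,4,-1).
For λ=-1: eigenvector (0,-1,1).
General solution: c_1e^(-2t)(1,-1,0) + c_2e^(t)(-2,4,-1) + c_3e^(-t)(0,-1,1).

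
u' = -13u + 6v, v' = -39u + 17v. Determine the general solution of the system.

u(t) = -C_1e^(2t)sin(3t) - C_1e^(2t)cos(3t) - C_2e^(2t)sin(3t) + C_2e^(2t)cos(3t), v(t) = -2C_1e^(2t)sin(3t) - 3C_1e^(2t)cos(3t) - 3C_2e^(2t)sin(3t) + 2C_2e^(2t)cos(3t)

Coefficient matrix A = [[-13, 6], [-39, 17]].
Characteristic polynomial det(A - λI) = λ^2 - 4λ + 13 = 0.
Eigenvalues λ = 2 ± 3i (complex conjugate pair).
For λ=2+3i: an eigenvector is (-1,-3) - i(-1,-2) = (-1 + i, -3 + 2i).
A real fundamental pair from Re and Im of e^((2+3i)t)v: X_1 = e^(2t)(cos(3t)·(-1,-3) + sin(3t)·(-1,-2)), X_2 = e^(2t)(sin(3t)·(-1,-3) - cos(3t)·(-1,-2)).
General solution: C_1X_1 + C_2X_2.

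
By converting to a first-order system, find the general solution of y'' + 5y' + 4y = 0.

y(t) = K_1e^(-t) + K_2e^(-4t)

Let x_1 = y, x_2 = y'. Then x_1' = x_2 and x_2' = -4x_1 - 5x_2.
A = [[0,1],[-4,-5]]; det(A-λI) = λ^2 + 5λ + 4.
Eigenvalues λ = -1, -4 with eigenvectors (1,-1), (1,-4).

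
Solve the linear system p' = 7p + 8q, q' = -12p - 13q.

p(t) = -C_1e^(-t) - 2C_2e^(-5t), q(t) = C_1e^(-t) + 3C_2e^(-5t)

Coefficient matrix A = [[7, 8], [-12, -13]].
Characteristic polynomial det(A - λI) = λ^2 + 6λ + 5 = 0.
Eigenvalues λ = -1, -5.
For λ=-1: (A-λI) row 1 is [8, 8], so an eigenvector is (-1, 1).
For λ=-5: (A-λI) row 1 is [12, 8], so an eigenvector is (-2, 3).
General solution: C_1e^(-t)(-1,1) + C_2e^(-5t)(-2,3).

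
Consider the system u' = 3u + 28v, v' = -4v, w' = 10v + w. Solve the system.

Coefficient matrix A = [[3, 28, 0], [0, -4, 0], [0, 10, 1]].
det(A - λI) = 0 gives eigenvalues λ = 3, -4, 1.
For λ=3: eigenvector (1,0,0).
For λ=-4: eigenvector (-4,1,-2).
For λ=1: eigenvector (0,0,1).
General solution: K_1e^(3t)(1,0,0) + K_2e^(-4t)(-4,1,-2) + K_3e^(t)(0,0,1).

u(t) = K_1e^(3t) - 4K_2e^(-4t), v(t) = K_2e^(-4t), w(t) = -2K_2e^(-4t) + K_3e^(t)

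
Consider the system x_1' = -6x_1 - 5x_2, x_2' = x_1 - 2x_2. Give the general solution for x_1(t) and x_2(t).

Coefficient matrix A = [[-6, -5], [1, -2]].
Characteristic polynomial det(A - λI) = λ^2 + 8λ + 17 = 0.
Eigenvalues λ = -4 ± i (complex conjugate pair).
For λ=-4+i: an eigenvector is (-2,1) - i(-1,0) = (-2 + i, 1).
A real fundamental pair from Re and Im of e^((-4+i)t)v: X_1 = e^(-4t)(cos(t)·(-2,1) + sin(t)·(-1,0)), X_2 = e^(-4t)(sin(t)·(-2,1) - cos(t)·(-1,0)).
General solution: c_1X_1 + c_2X_2.

x_1(t) = -c_1e^(-4t)sin(t) - 2c_1e^(-4t)cos(t) - 2c_2e^(-4t)sin(t) + c_2e^(-4t)cos(t), x_2(t) = c_1e^(-4t)cos(t) + c_2e^(-4t)sin(t)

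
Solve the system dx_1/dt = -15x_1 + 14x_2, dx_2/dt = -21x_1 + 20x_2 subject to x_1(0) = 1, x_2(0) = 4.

x_1(t) = 6e^(6t) - 5e^(-t), x_2(t) = 9e^(6t) - 5e^(-t)

Coefficient matrix A = [[-15, 14], [-21, 20]].
Characteristic polynomial det(A - λI) = λ^2 - 5λ - 6 = 0.
Eigenvalues λ = 6, -1.
For λ=6: (A-λI) row 1 is [-21, 14], so an eigenvector is (2, 3).
For λ=-1: (A-λI) row 1 is [-14, 14], so an eigenvector is (1, 1).
General solution: K_1e^(6t)(2,3) + K_2e^(-t)(1,1).
Applying x_1(0)=1, x_2(0)=4 gives K_1=3, K_2=-5.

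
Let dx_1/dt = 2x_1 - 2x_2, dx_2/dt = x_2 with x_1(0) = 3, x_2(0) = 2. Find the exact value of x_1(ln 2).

4

A = [[2,-2],[0,1]]; eigenvalues λ = 2, 1.
Eigenvectors: (-1,0) for λ=2, (2,1) for λ=1.
From the initial condition, c_1 = 1, c_2 = 2.
x_1(ln 2) = (1)(2^2)(-1) + (2)(2^1)(2) = 4.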